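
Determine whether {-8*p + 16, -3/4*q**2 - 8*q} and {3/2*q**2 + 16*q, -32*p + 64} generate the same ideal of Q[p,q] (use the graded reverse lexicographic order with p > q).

Yes, the ideals are equal.

For a fixed monomial order, each ideal has a unique reduced Gröbner basis; comparing bases decides equality.
Buchberger on the first generating set:
f_1 = -8*p + 16, LT = p.
f_2 = -3/4*q**2 - 8*q, LT = q**2.

S(f_1,f_2): leading monomials are coprime, so the S-polynomial reduces to 0 (Buchberger's first criterion).
Every S-polynomial of the final basis reduces to 0, so we have a Gröbner basis.
Inter-reduce: drop elements whose leading term is divisible by another's, tail-reduce, and make monic.
Reduced Gröbner basis: {q**2 + 32/3*q, p - 2}.

Buchberger on the second generating set:
h_1 = 3/2*q**2 + 16*q, LT = q**2.
h_2 = -32*p + 64, LT = p.

S(h_1,h_2): leading monomials are coprime, so the S-polynomial reduces to 0 (Buchberger's first criterion).
Every S-polynomial of the final basis reduces to 0, so we have a Gröbner basis.
Inter-reduce: drop elements whose leading term is divisible by another's, tail-reduce, and make monic.
Reduced Gröbner basis: {q**2 + 32/3*q, p - 2}.

Same reduced basis, so the two generating sets span the same ideal.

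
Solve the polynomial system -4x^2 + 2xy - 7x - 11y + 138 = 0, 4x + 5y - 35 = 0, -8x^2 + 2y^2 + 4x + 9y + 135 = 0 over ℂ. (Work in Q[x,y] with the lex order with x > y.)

{(5, 3)}

Compute a lex Gröbner basis by Buchberger's algorithm.
f_1 = -4x^2 + 2xy - 7x - 11y + 138, LT = x^2.
f_2 = 4x + 5y - 35, LT = x.
f_3 = -8x^2 + 4x + 2y^2 + 9y + 135, LT = x^2.

S(f_1,f_2): lcm = x^2. S = -7/4xy + 21/2x + 11/4y - 69/2.
  leading term xy: subtract (-7/16y)·f_2 from -7/4xy + 21/2x + 11/4y - 69/2 → 21/2x + 35/16y^2 - 201/16y - 69/2
  leading term x: subtract (21/8)·f_2 from 21/2x + 35/16y^2 - 201/16y - 69/2 → 35/16y^2 - 411/16y + 459/8
  leading term y^2: no divisor's leading term divides it; move 35/16y^2 to the remainder.
  leading term y: no divisor's leading term divides it; move -411/16y to the remainder.
  leading term 1: no divisor's leading term divides it; move 459/8 to the remainder.
  remainder 35/16y^2 - 411/16y + 459/8 ≠ 0; add h_4 = 35/16y^2 - 411/16y + 459/8 to the basis.

S(f_1,f_3): lcm = x^2. S = -1/2xy + 9/4x + 1/4y^2 + 31/8y - 141/8.
  leading term xy: subtract (-1/8y)·f_2 from -1/2xy + 9/4x + 1/4y^2 + 31/8y - 141/8 → 9/4x + 7/8y^2 - 1/2y - 141/8
  leading term x: subtract (9/16)·f_2 from 9/4x + 7/8y^2 - 1/2y - 141/8 → 7/8y^2 - 53/16y + 33/16
  leading term y^2: subtract (2/5)·h_4 from 7/8y^2 - 53/16y + 33/16 → 557/80y - 1671/80
  leading term y: no divisor's leading term divides it; move 557/80y to the remainder.
  leading term 1: no divisor's leading term divides it; move -1671/80 to the remainder.
  remainder 557/80y - 1671/80 ≠ 0; add h_5 = 557/80y - 1671/80 to the basis.

The other S-polynomials (S(f_2,f_3), S(f_1,h_4), S(f_2,h_4), S(f_3,h_4), S(f_1,h_5), S(f_2,h_5), S(f_3,h_5), S(h_4,h_5)) all reduce to 0 modulo the current basis, so we have a Gröbner basis.
Inter-reduce: drop elements whose leading term is divisible by another's, tail-reduce, and make monic.
Reduced Gröbner basis: {x - 5, y - 3}.

Elimination: the polynomial y - 3 lies in the elimination ideal for y, so y ∈ {3}. For each such y, the remaining basis elements (now univariate) give the rest of the solution.
  y = 3: the earlier basis element becomes x - 5 = 0, giving x = 5 — point (5, 3).
Substituting each solution back into the original system confirms all equations vanish.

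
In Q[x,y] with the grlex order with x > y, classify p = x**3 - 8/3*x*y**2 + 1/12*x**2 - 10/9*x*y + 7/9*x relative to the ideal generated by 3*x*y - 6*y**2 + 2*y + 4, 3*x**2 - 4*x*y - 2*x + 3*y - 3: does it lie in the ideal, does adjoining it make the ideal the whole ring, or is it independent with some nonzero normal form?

First compute the reduced Gröbner basis of I by Buchberger's algorithm.
f_1 = 3*x*y - 6*y**2 + 2*y + 4, LT = x*y.
f_2 = 3*x**2 - 4*x*y - 2*x + 3*y - 3, LT = x**2.

S(f_1,f_2): lcm = x**2*y. S = -2/3*x*y**2 + 4/3*x*y - y**2 + 4/3*x + y.
  reduce S modulo (f_1, f_2):
  remainder -4/3*y**3 + 19/9*y**2 + 4/3*x + y - 16/9 ≠ 0; add h_3 = -4/3*y**3 + 19/9*y**2 + 4/3*x + y - 16/9 to the basis.

The other S-polynomials (S(f_1,h_3), S(f_2,h_3)) all reduce to 0 modulo the current basis, so we have a Gröbner basis.
Inter-reduce: drop elements whose leading term is divisible by another's, tail-reduce, and make monic.
Reduced Gröbner basis: {y**3 - 19/12*y**2 - x - 3/4*y + 4/3, x**2 - 8/3*y**2 - 2/3*x + 17/9*y + 7/9, x*y - 2*y**2 + 2/3*y + 4/3}.
Label its elements g_1 = y**3 - 19/12*y**2 - x - 3/4*y + 4/3, g_2 = x**2 - 8/3*y**2 - 2/3*x + 17/9*y + 7/9, g_3 = x*y - 2*y**2 + 2/3*y + 4/3.

Reduce p = x**3 - 8/3*x*y**2 + 1/12*x**2 - 10/9*x*y + 7/9*x modulo G:
  leading term x**3: subtract (x)·g_2 from x**3 - 8/3*x*y**2 + 1/12*x**2 - 10/9*x*y + 7/9*x → 3/4*x**2 - 3*x*y
  leading term x**2: subtract (3/4)·g_2 from 3/4*x**2 - 3*x*y → -3*x*y + 2*y**2 + 1/2*x - 17/12*y - 7/12
  leading term x*y: subtract (-3)·g_3 from -3*x*y + 2*y**2 + 1/2*x - 17/12*y - 7/12 → -4*y**2 + 1/2*x + 7/12*y + 41/12
  leading term y**2: no divisor's leading term divides it; move -4*y**2 to the remainder.
  leading term x: no divisor's leading term divides it; move 1/2*x to the remainder.
  leading term y: no divisor's leading term divides it; move 7/12*y to the remainder.
  leading term 1: no divisor's leading term divides it; move 41/12 to the remainder.
  normal form = -4*y**2 + 1/2*x + 7/12*y + 41/12.
The normal form is nonzero, so p ∉ I. Since p minus its normal form lies in I, I + (p) = I + (r) where r = -4*y**2 + 1/2*x + 7/12*y + 41/12; decide whether this ideal is the whole ring.
Run Buchberger on G together with r (pairs among the g_i already reduce to 0 since G is a Gröbner basis):
g_1 = y**3 - 19/12*y**2 - x - 3/4*y + 4/3, LT = y**3.
g_2 = x**2 - 8/3*y**2 - 2/3*x + 17/9*y + 7/9, LT = x**2.
g_3 = x*y - 2*y**2 + 2/3*y + 4/3, LT = x*y.
r = -4*y**2 + 1/2*x + 7/12*y + 41/12, LT = y**2.

S(g_1,r): lcm = y**3. S = 1/8*x*y - 23/16*y**2 - x + 5/48*y + 4/3.
  reduce S modulo (g_1, g_2, g_3, r):
  remainder -147/128*x - 39/256*y + 39/256 ≠ 0; add m_5 = -147/128*x - 39/256*y + 39/256 to the basis.

S(g_3,r): lcm = x*y**2. S = -2*y**3 + 1/8*x**2 + 7/48*x*y + 2/3*y**2 + 41/48*x + 4/3*y.
  reduce S modulo (g_1, g_2, g_3, r, m_5):
  remainder -943/1568*y + 943/1568 ≠ 0; add m_6 = -943/1568*y + 943/1568 to the basis.

The other S-polynomials (S(g_1,g_2), S(g_1,g_3), S(g_2,g_3), S(g_2,r), S(g_1,m_5), S(g_2,m_5), S(g_3,m_5), S(r,m_5), S(g_1,m_6), S(g_2,m_6), S(g_3,m_6), S(r,m_6), S(m_5,m_6)) all reduce to 0 modulo the current basis, so we have a Gröbner basis.
Inter-reduce: drop elements whose leading term is divisible by another's, tail-reduce, and make monic.
Reduced Gröbner basis: {x, y - 1}.
The reduced Gröbner basis of I + (p) is {x, y - 1} ≠ {1}, a proper ideal, so the enlarged system stays consistent: p is independent of I, with normal form -4*y**2 + 1/2*x + 7/12*y + 41/12.

x**3 - 8/3*x*y**2 + 1/12*x**2 - 10/9*x*y + 7/9*x is independent of I; its normal form modulo I is -4*y**2 + 1/2*x + 7/12*y + 41/12.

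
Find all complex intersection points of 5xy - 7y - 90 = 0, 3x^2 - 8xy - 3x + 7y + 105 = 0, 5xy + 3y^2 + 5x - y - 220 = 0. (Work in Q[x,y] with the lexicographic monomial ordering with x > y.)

Compute a lex Gröbner basis by Buchberger's algorithm.
f_1 = 5xy - 7y - 90, LT = xy.
f_2 = 3x^2 - 8xy - 3x + 7y + 105, LT = x^2.
f_3 = 5xy + 5x + 3y^2 - y - 220, LT = xy.

S(f_1,f_2): lcm = x^2y. S = 8/3xy^2 - 2/5xy - 18x - 7/3y^2 - 35y.
  reduce S modulo (f_1, f_2, f_3):
  remainder -18x + 7/5y^2 + 311/25y - 36/5 ≠ 0; add h_4 = -18x + 7/5y^2 + 311/25y - 36/5 to the basis.

S(f_1,f_3): lcm = xy. S = -x - 3/5y^2 - 6/5y + 26.
  reduce S modulo (f_1, f_2, f_3, h_4):
  remainder -61/90y^2 - 851/450y + 132/5 ≠ 0; add h_5 = -61/90y^2 - 851/450y + 132/5 to the basis.

S(f_2,f_3): lcm = x^2y. S = -x^2 - 49/15xy^2 - 4/5xy + 44x + 7/3y^2 + 35y.
  reduce S modulo (f_1, f_2, f_3, h_4, h_5):
  remainder 2411/7625y - 2411/1525 ≠ 0; add h_6 = 2411/7625y - 2411/1525 to the basis.

The other S-polynomials (S(f_1,h_4), S(f_2,h_4), S(f_3,h_4), S(f_1,h_5), S(f_2,h_5), S(f_3,h_5), S(h_4,h_5), S(f_1,h_6), S(f_2,h_6), S(f_3,h_6), S(h_4,h_6), S(h_5,h_6)) all reduce to 0 modulo the current basis, so we have a Gröbner basis.
Inter-reduce: drop elements whose leading term is divisible by another's, tail-reduce, and make monic.
Reduced Gröbner basis: {x - 5, y - 5}.

Since the basis is lex-ordered, y - 5 is univariate in y. Its roots are {5}. Back-substituting each root into the other basis elements fixes the other coordinates.
  y = 5: the earlier basis element becomes x - 5 = 0, giving x = 5 — point (5, 5).

{(5, 5)}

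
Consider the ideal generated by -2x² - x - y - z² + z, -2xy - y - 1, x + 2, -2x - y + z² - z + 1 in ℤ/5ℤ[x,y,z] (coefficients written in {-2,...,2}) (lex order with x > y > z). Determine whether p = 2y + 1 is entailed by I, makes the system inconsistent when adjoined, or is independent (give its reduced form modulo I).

First compute the reduced Gröbner basis of I by Buchberger's algorithm.
f_1 = -2x² - x - y - z² + z, LT = x².
f_2 = -2xy - y - 1, LT = xy.
f_3 = x + 2, LT = x.
f_4 = -2x - y + z² - z + 1, LT = x.

S(f_1,f_2): lcm = x²y. S = 2x - 2y² - 2yz² + 2yz.
  leading term x: subtract (2)·f_3 from 2x - 2y² - 2yz² + 2yz → -2y² - 2yz² + 2yz + 1
  leading term y²: no divisor's leading term divides it; move -2y² to the remainder.
  leading term yz²: no divisor's leading term divides it; move -2yz² to the remainder.
  leading term yz: no divisor's leading term divides it; move 2yz to the remainder.
  leading term 1: no divisor's leading term divides it; move 1 to the remainder.
  remainder -2y² - 2yz² + 2yz + 1 ≠ 0; add h_5 = -2y² - 2yz² + 2yz + 1 to the basis.

S(f_1,f_3): lcm = x². S = x - 2y - 2z² + 2z.
  leading term x: subtract (1)·f_3 from x - 2y - 2z² + 2z → -2y - 2z² + 2z - 2
  leading term y: no divisor's leading term divides it; move -2y to the remainder.
  leading term z²: no divisor's leading term divides it; move -2z² to the remainder.
  leading term z: no divisor's leading term divides it; move 2z to the remainder.
  leading term 1: no divisor's leading term divides it; move -2 to the remainder.
  remainder -2y - 2z² + 2z - 2 ≠ 0; add h_6 = -2y - 2z² + 2z - 2 to the basis.

S(f_2,f_3): lcm = xy. S = y - 2.
  leading term y: subtract (2)·h_6 from y - 2 → -z² + z + 2
  leading term z²: no divisor's leading term divides it; move -z² to the remainder.
  leading term z: no divisor's leading term divides it; move z to the remainder.
  leading term 1: no divisor's leading term divides it; move 2 to the remainder.
  remainder -z² + z + 2 ≠ 0; add h_7 = -z² + z + 2 to the basis.

The other S-polynomials (S(f_1,f_4), S(f_2,f_4), S(f_3,f_4), S(f_1,h_5), S(f_2,h_5), S(f_3,h_5), S(f_4,h_5), S(f_1,h_6), S(f_2,h_6), S(f_3,h_6), S(f_4,h_6), S(h_5,h_6), S(f_1,h_7), S(f_2,h_7), S(f_3,h_7), S(f_4,h_7), S(h_5,h_7), S(h_6,h_7)) all reduce to 0 modulo the current basis, so we have a Gröbner basis.
Inter-reduce: drop elements whose leading term is divisible by another's, tail-reduce, and make monic.
Reduced Gröbner basis: {x + 2, y - 2, z² - z - 2}.
Label its elements g_1 = x + 2, g_2 = y - 2, g_3 = z² - z - 2.

Reduce p = 2y + 1 modulo G:
  leading term y: subtract (2)·g_2 from 2y + 1 → 0
  normal form = 0.
Since the normal form is 0, p ∈ I.

2y + 1 lies in I (it reduces to 0).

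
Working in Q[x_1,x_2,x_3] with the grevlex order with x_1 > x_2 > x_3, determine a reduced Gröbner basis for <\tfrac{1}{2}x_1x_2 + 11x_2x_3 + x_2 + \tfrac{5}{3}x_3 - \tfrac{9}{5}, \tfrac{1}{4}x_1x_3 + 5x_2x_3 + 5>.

G = {x_2^{2}x_3 - \tfrac{11}{10}x_2x_3^{2} - \tfrac{1}{10}x_2x_3 - \tfrac{1}{6}x_3^{2} + x_2 + \tfrac{9}{50}x_3, x_1x_2 + 22x_2x_3 + 2x_2 + \tfrac{10}{3}x_3 - \tfrac{18}{5}, x_1x_3 + 20x_2x_3 + 20}

Buchberger's algorithm terminates because the ascending chain of leading-term ideals stabilizes.

f_1 = \tfrac{1}{2}x_1x_2 + 11x_2x_3 + x_2 + \tfrac{5}{3}x_3 - \tfrac{9}{5}, LT = x_1x_2.
f_2 = \tfrac{1}{4}x_1x_3 + 5x_2x_3 + 5, LT = x_1x_3.

S(f_1,f_2): lcm = x_1x_2x_3. S = -20x_2^{2}x_3 + 22x_2x_3^{2} + 2x_2x_3 + \tfrac{10}{3}x_3^{2} - 20x_2 - \tfrac{18}{5}x_3.
  leading term x_2^{2}x_3: no divisor's leading term divides it; move -20x_2^{2}x_3 to the remainder.
  leading term x_2x_3^{2}: no divisor's leading term divides it; move 22x_2x_3^{2} to the remainder.
  leading term x_2x_3: no divisor's leading term divides it; move 2x_2x_3 to the remainder.
  leading term x_3^{2}: no divisor's leading term divides it; move \tfrac{10}{3}x_3^{2} to the remainder.
  leading term x_2: no divisor's leading term divides it; move -20x_2 to the remainder.
  leading term x_3: no divisor's leading term divides it; move -\tfrac{18}{5}x_3 to the remainder.
  remainder -20x_2^{2}x_3 + 22x_2x_3^{2} + 2x_2x_3 + \tfrac{10}{3}x_3^{2} - 20x_2 - \tfrac{18}{5}x_3 ≠ 0; add g_3 = -20x_2^{2}x_3 + 22x_2x_3^{2} + 2x_2x_3 + \tfrac{10}{3}x_3^{2} - 20x_2 - \tfrac{18}{5}x_3 to the basis.

S(f_1,g_3): lcm = x_1x_2^{2}x_3. S = \tfrac{11}{10}x_1x_2x_3^{2} + 22x_2^{2}x_3^{2} + \tfrac{1}{10}x_1x_2x_3 + 2x_2^{2}x_3 + \tfrac{1}{6}x_1x_3^{2} + \tfrac{10}{3}x_2x_3^{2} - x_1x_2 - \tfrac{9}{50}x_1x_3 - \tfrac{18}{5}x_2x_3.
  leading term x_1x_2x_3^{2}: subtract (\tfrac{11}{5}x_3^{2})·f_1 from \tfrac{11}{10}x_1x_2x_3^{2} + 22x_2^{2}x_3^{2} + \tfrac{1}{10}x_1x_2x_3 + 2x_2^{2}x_3 + \tfrac{1}{6}x_1x_3^{2} + \tfrac{10}{3}x_2x_3^{2} - x_1x_2 - \tfrac{9}{50}x_1x_3 - \tfrac{18}{5}x_2x_3 → 22x_2^{2}x_3^{2} - \tfrac{121}{5}x_2x_3^{3} + \tfrac{1}{10}x_1x_2x_3 + 2x_2^{2}x_3 + \tfrac{1}{6}x_1x_3^{2} + \tfrac{17}{15}x_2x_3^{2} - \tfrac{11}{3}x_3^{3} - x_1x_2 - \tfrac{9}{50}x_1x_3 - \tfrac{18}{5}x_2x_3 + \tfrac{99}{25}x_3^{2}
  leading term x_2^{2}x_3^{2}: subtract (-\tfrac{11}{10}x_3)·g_3 from 22x_2^{2}x_3^{2} - \tfrac{121}{5}x_2x_3^{3} + \tfrac{1}{10}x_1x_2x_3 + 2x_2^{2}x_3 + \tfrac{1}{6}x_1x_3^{2} + \tfrac{17}{15}x_2x_3^{2} - \tfrac{11}{3}x_3^{3} - x_1x_2 - \tfrac{9}{50}x_1x_3 - \tfrac{18}{5}x_2x_3 + \tfrac{99}{25}x_3^{2} → \tfrac{1}{10}x_1x_2x_3 + 2x_2^{2}x_3 + \tfrac{1}{6}x_1x_3^{2} + \tfrac{10}{3}x_2x_3^{2} - x_1x_2 - \tfrac{9}{50}x_1x_3 - \tfrac{128}{5}x_2x_3
  leading term x_1x_2x_3: subtract (\tfrac{1}{5}x_3)·f_1 from \tfrac{1}{10}x_1x_2x_3 + 2x_2^{2}x_3 + \tfrac{1}{6}x_1x_3^{2} + \tfrac{10}{3}x_2x_3^{2} - x_1x_2 - \tfrac{9}{50}x_1x_3 - \tfrac{128}{5}x_2x_3 → 2x_2^{2}x_3 + \tfrac{1}{6}x_1x_3^{2} + \tfrac{17}{15}x_2x_3^{2} - x_1x_2 - \tfrac{9}{50}x_1x_3 - \tfrac{129}{5}x_2x_3 - \tfrac{1}{3}x_3^{2} + \tfrac{9}{25}x_3
  leading term x_2^{2}x_3: subtract (-\tfrac{1}{10})·g_3 from 2x_2^{2}x_3 + \tfrac{1}{6}x_1x_3^{2} + \tfrac{17}{15}x_2x_3^{2} - x_1x_2 - \tfrac{9}{50}x_1x_3 - \tfrac{129}{5}x_2x_3 - \tfrac{1}{3}x_3^{2} + \tfrac{9}{25}x_3 → \tfrac{1}{6}x_1x_3^{2} + \tfrac{10}{3}x_2x_3^{2} - x_1x_2 - \tfrac{9}{50}x_1x_3 - \tfrac{128}{5}x_2x_3 - 2x_2
  leading term x_1x_3^{2}: subtract (\tfrac{2}{3}x_3)·f_2 from \tfrac{1}{6}x_1x_3^{2} + \tfrac{10}{3}x_2x_3^{2} - x_1x_2 - \tfrac{9}{50}x_1x_3 - \tfrac{128}{5}x_2x_3 - 2x_2 → -x_1x_2 - \tfrac{9}{50}x_1x_3 - \tfrac{128}{5}x_2x_3 - 2x_2 - \tfrac{10}{3}x_3
  leading term x_1x_2: subtract (-2)·f_1 from -x_1x_2 - \tfrac{9}{50}x_1x_3 - \tfrac{128}{5}x_2x_3 - 2x_2 - \tfrac{10}{3}x_3 → -\tfrac{9}{50}x_1x_3 - \tfrac{18}{5}x_2x_3 - \tfrac{18}{5}
  leading term x_1x_3: subtract (-\tfrac{18}{25})·f_2 from -\tfrac{9}{50}x_1x_3 - \tfrac{18}{5}x_2x_3 - \tfrac{18}{5} → 0
  remainder 0.

S(f_2,g_3): lcm = x_1x_2^{2}x_3. S = 20x_2^{3}x_3 + \tfrac{11}{10}x_1x_2x_3^{2} + \tfrac{1}{10}x_1x_2x_3 + \tfrac{1}{6}x_1x_3^{2} - x_1x_2 + 20x_2^{2} - \tfrac{9}{50}x_1x_3.
  leading term x_2^{3}x_3: subtract (-x_2)·g_3 from 20x_2^{3}x_3 + \tfrac{11}{10}x_1x_2x_3^{2} + \tfrac{1}{10}x_1x_2x_3 + \tfrac{1}{6}x_1x_3^{2} - x_1x_2 + 20x_2^{2} - \tfrac{9}{50}x_1x_3 → \tfrac{11}{10}x_1x_2x_3^{2} + 22x_2^{2}x_3^{2} + \tfrac{1}{10}x_1x_2x_3 + 2x_2^{2}x_3 + \tfrac{1}{6}x_1x_3^{2} + \tfrac{10}{3}x_2x_3^{2} - x_1x_2 - \tfrac{9}{50}x_1x_3 - \tfrac{18}{5}x_2x_3
  leading term x_1x_2x_3^{2}: subtract (\tfrac{11}{5}x_3^{2})·f_1 from \tfrac{11}{10}x_1x_2x_3^{2} + 22x_2^{2}x_3^{2} + \tfrac{1}{10}x_1x_2x_3 + 2x_2^{2}x_3 + \tfrac{1}{6}x_1x_3^{2} + \tfrac{10}{3}x_2x_3^{2} - x_1x_2 - \tfrac{9}{50}x_1x_3 - \tfrac{18}{5}x_2x_3 → 22x_2^{2}x_3^{2} - \tfrac{121}{5}x_2x_3^{3} + \tfrac{1}{10}x_1x_2x_3 + 2x_2^{2}x_3 + \tfrac{1}{6}x_1x_3^{2} + \tfrac{17}{15}x_2x_3^{2} - \tfrac{11}{3}x_3^{3} - x_1x_2 - \tfrac{9}{50}x_1x_3 - \tfrac{18}{5}x_2x_3 + \tfrac{99}{25}x_3^{2}
  leading term x_2^{2}x_3^{2}: subtract (-\tfrac{11}{10}x_3)·g_3 from 22x_2^{2}x_3^{2} - \tfrac{121}{5}x_2x_3^{3} + \tfrac{1}{10}x_1x_2x_3 + 2x_2^{2}x_3 + \tfrac{1}{6}x_1x_3^{2} + \tfrac{17}{15}x_2x_3^{2} - \tfrac{11}{3}x_3^{3} - x_1x_2 - \tfrac{9}{50}x_1x_3 - \tfrac{18}{5}x_2x_3 + \tfrac{99}{25}x_3^{2} → \tfrac{1}{10}x_1x_2x_3 + 2x_2^{2}x_3 + \tfrac{1}{6}x_1x_3^{2} + \tfrac{10}{3}x_2x_3^{2} - x_1x_2 - \tfrac{9}{50}x_1x_3 - \tfrac{128}{5}x_2x_3
  leading term x_1x_2x_3: subtract (\tfrac{1}{5}x_3)·f_1 from \tfrac{1}{10}x_1x_2x_3 + 2x_2^{2}x_3 + \tfrac{1}{6}x_1x_3^{2} + \tfrac{10}{3}x_2x_3^{2} - x_1x_2 - \tfrac{9}{50}x_1x_3 - \tfrac{128}{5}x_2x_3 → 2x_2^{2}x_3 + \tfrac{1}{6}x_1x_3^{2} + \tfrac{17}{15}x_2x_3^{2} - x_1x_2 - \tfrac{9}{50}x_1x_3 - \tfrac{129}{5}x_2x_3 - \tfrac{1}{3}x_3^{2} + \tfrac{9}{25}x_3
  leading term x_2^{2}x_3: subtract (-\tfrac{1}{10})·g_3 from 2x_2^{2}x_3 + \tfrac{1}{6}x_1x_3^{2} + \tfrac{17}{15}x_2x_3^{2} - x_1x_2 - \tfrac{9}{50}x_1x_3 - \tfrac{129}{5}x_2x_3 - \tfrac{1}{3}x_3^{2} + \tfrac{9}{25}x_3 → \tfrac{1}{6}x_1x_3^{2} + \tfrac{10}{3}x_2x_3^{2} - x_1x_2 - \tfrac{9}{50}x_1x_3 - \tfrac{128}{5}x_2x_3 - 2x_2
  leading term x_1x_3^{2}: subtract (\tfrac{2}{3}x_3)·f_2 from \tfrac{1}{6}x_1x_3^{2} + \tfrac{10}{3}x_2x_3^{2} - x_1x_2 - \tfrac{9}{50}x_1x_3 - \tfrac{128}{5}x_2x_3 - 2x_2 → -x_1x_2 - \tfrac{9}{50}x_1x_3 - \tfrac{128}{5}x_2x_3 - 2x_2 - \tfrac{10}{3}x_3
  leading term x_1x_2: subtract (-2)·f_1 from -x_1x_2 - \tfrac{9}{50}x_1x_3 - \tfrac{128}{5}x_2x_3 - 2x_2 - \tfrac{10}{3}x_3 → -\tfrac{9}{50}x_1x_3 - \tfrac{18}{5}x_2x_3 - \tfrac{18}{5}
  leading term x_1x_3: subtract (-\tfrac{18}{25})·f_2 from -\tfrac{9}{50}x_1x_3 - \tfrac{18}{5}x_2x_3 - \tfrac{18}{5} → 0
  remainder 0.

Every S-polynomial of the final basis reduces to 0, so we have a Gröbner basis.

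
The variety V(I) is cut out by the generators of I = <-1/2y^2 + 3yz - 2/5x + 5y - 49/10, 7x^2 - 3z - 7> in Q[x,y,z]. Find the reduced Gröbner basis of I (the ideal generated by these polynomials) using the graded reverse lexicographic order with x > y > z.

f_1 = -1/2y^2 + 3yz - 2/5x + 5y - 49/10, LT = y^2.
f_2 = 7x^2 - 3z - 7, LT = x^2.

S(f_1,f_2): leading monomials are coprime, so the S-polynomial reduces to 0 (Buchberger's first criterion).
Every S-polynomial of the final basis reduces to 0, so we have a Gröbner basis.

G = {x^2 - 3/7z - 1, y^2 - 6yz + 4/5x - 10y + 49/5}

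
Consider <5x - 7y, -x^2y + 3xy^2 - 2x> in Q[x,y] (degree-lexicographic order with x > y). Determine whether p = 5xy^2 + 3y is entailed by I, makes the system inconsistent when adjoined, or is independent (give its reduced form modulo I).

5xy^2 + 3y is independent of I; its normal form modulo I is 47/4y.

First compute the reduced Gröbner basis of I by Buchberger's algorithm.
f_1 = 5x - 7y, LT = x.
f_2 = -x^2y + 3xy^2 - 2x, LT = x^2y.

S(f_1,f_2): lcm = x^2y. S = 8/5xy^2 - 2x.
  leading term xy^2: subtract (8/25y^2)·f_1 from 8/5xy^2 - 2x → 56/25y^3 - 2x
  leading term y^3: no divisor's leading term divides it; move 56/25y^3 to the remainder.
  leading term x: subtract (-2/5)·f_1 from -2x → -14/5y
  leading term y: no divisor's leading term divides it; move -14/5y to the remainder.
  remainder 56/25y^3 - 14/5y ≠ 0; add h_3 = 56/25y^3 - 14/5y to the basis.

The other S-polynomials (S(f_1,h_3), S(f_2,h_3)) all reduce to 0 modulo the current basis, so we have a Gröbner basis.
Inter-reduce: drop elements whose leading term is divisible by another's, tail-reduce, and make monic.
Reduced Gröbner basis: {y^3 - 5/4y, x - 7/5y}.
Label its elements g_1 = y^3 - 5/4y, g_2 = x - 7/5y.

Reduce p = 5xy^2 + 3y modulo G:
  leading term xy^2: subtract (5y^2)·g_2 from 5xy^2 + 3y → 7y^3 + 3y
  leading term y^3: subtract (7)·g_1 from 7y^3 + 3y → 47/4y
  leading term y: no divisor's leading term divides it; move 47/4y to the remainder.
  normal form = 47/4y.
The normal form is nonzero, so p ∉ I. Since p minus its normal form lies in I, I + (p) = I + (r) where r = 47/4y; decide whether this ideal is the whole ring.
Run Buchberger on G together with r (pairs among the g_i already reduce to 0 since G is a Gröbner basis):
g_1 = y^3 - 5/4y, LT = y^3.
g_2 = x - 7/5y, LT = x.
r = 47/4y, LT = y.

The S-polynomials (S(g_1,g_2), S(g_1,r), S(g_2,r)) all reduce to 0 modulo the current basis, so we have a Gröbner basis.
Inter-reduce: drop elements whose leading term is divisible by another's, tail-reduce, and make monic.
Reduced Gröbner basis: {x, y}.
The reduced Gröbner basis of I + (p) is {x, y} ≠ {1}, a proper ideal, so the enlarged system stays consistent: p is independent of I, with normal form 47/4y.

Ideal membership is decidable via reduction modulo a Gröbner basis.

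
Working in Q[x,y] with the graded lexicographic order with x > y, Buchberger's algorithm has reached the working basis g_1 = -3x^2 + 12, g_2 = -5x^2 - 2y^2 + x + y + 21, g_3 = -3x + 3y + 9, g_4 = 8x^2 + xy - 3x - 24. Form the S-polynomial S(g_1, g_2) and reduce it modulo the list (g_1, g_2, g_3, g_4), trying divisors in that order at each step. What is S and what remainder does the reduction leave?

lcm(LM(g_1), LM(g_2)) = x^2.
S = (lcm/LT(g_1))·g_1 − (lcm/LT(g_2))·g_2 = -2/5y^2 + 1/5x + 1/5y + 1/5.
Reduce S modulo (g_1, g_2, g_3, g_4) in that order:
  leading term y^2: no divisor's leading term divides it; move -2/5y^2 to the remainder.
  leading term x: subtract (-1/15)·g_3 from 1/5x + 1/5y + 1/5 → 2/5y + 4/5
  leading term y: no divisor's leading term divides it; move 2/5y to the remainder.
  leading term 1: no divisor's leading term divides it; move 4/5 to the remainder.
The remainder -2/5y^2 + 2/5y + 4/5 is nonzero, so it would be added as the next basis element.

S(g_1, g_2) = -2/5y^2 + 1/5x + 1/5y + 1/5; remainder on division = -2/5y^2 + 2/5y + 4/5.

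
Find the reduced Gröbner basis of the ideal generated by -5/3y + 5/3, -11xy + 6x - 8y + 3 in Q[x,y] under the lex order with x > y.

f_1 = -5/3y + 5/3, LT = y.
f_2 = -11xy + 6x - 8y + 3, LT = xy.

S(f_1,f_2): lcm = xy. S = -5/11x - 8/11y + 3/11.
  reduce S modulo (f_1, f_2):
  remainder -5/11x - 5/11 ≠ 0; add g_3 = -5/11x - 5/11 to the basis.

The other S-polynomials (S(f_1,g_3), S(f_2,g_3)) all reduce to 0 modulo the current basis, so we have a Gröbner basis.
Inter-reduce: drop elements whose leading term is divisible by another's, tail-reduce, and make monic.

G = {x + 1, y - 1}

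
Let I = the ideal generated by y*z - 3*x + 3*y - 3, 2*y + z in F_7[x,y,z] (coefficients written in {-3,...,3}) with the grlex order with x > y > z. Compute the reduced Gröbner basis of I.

f_1 = y*z - 3*x + 3*y - 3, LT = y*z.
f_2 = 2*y + z, LT = y.

S(f_1,f_2): lcm = y*z. S = 3*z**2 - 3*x + 3*y - 3.
  reduce S modulo (f_1, f_2):
  remainder 3*z**2 - 3*x + 2*z - 3 ≠ 0; add g_3 = 3*z**2 - 3*x + 2*z - 3 to the basis.

The other S-polynomials (S(f_1,g_3), S(f_2,g_3)) all reduce to 0 modulo the current basis, so we have a Gröbner basis.
Inter-reduce: drop elements whose leading term is divisible by another's, tail-reduce, and make monic.

G = {z**2 - x + 3*z - 1, y - 3*z}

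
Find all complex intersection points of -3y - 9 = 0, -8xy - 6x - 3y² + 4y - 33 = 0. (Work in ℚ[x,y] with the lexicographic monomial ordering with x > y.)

{(4, -3)}

Compute a lex Gröbner basis by Buchberger's algorithm.
f_1 = -3y - 9, LT = y.
f_2 = -8xy - 6x - 3y² + 4y - 33, LT = xy.

S(f_1,f_2): lcm = xy. S = 9/4x - ⅜y² + ½y - 33/8.
  leading term x: no divisor's leading term divides it; move 9/4x to the remainder.
  leading term y²: subtract (⅛y)·f_1 from -⅜y² + ½y - 33/8 → 13/8y - 33/8
  leading term y: subtract (-13/24)·f_1 from 13/8y - 33/8 → -9
  leading term 1: no divisor's leading term divides it; move -9 to the remainder.
  remainder 9/4x - 9 ≠ 0; add h_3 = 9/4x - 9 to the basis.

S(f_1,h_3): leading monomials are coprime, so the S-polynomial reduces to 0 (Buchberger's first criterion).
S(f_2,h_3): lcm = xy. S = ¾x + ⅜y² + 7/2y + 33/8.
  leading term x: subtract (⅓)·h_3 from ¾x + ⅜y² + 7/2y + 33/8 → ⅜y² + 7/2y + 57/8
  leading term y²: subtract (-⅛y)·f_1 from ⅜y² + 7/2y + 57/8 → 19/8y + 57/8
  leading term y: subtract (-19/24)·f_1 from 19/8y + 57/8 → 0
  remainder 0.

Every S-polynomial of the final basis reduces to 0, so we have a Gröbner basis.
Inter-reduce: drop elements whose leading term is divisible by another's, tail-reduce, and make monic.
Reduced Gröbner basis: {x - 4, y + 3}.

The lex basis is triangular: the last element involves only y. Solving y + 3 = 0 gives y ∈ {-3}; substituting each value into the earlier elements determines the remaining variables.
  y = -3: the earlier basis element becomes x - 4 = 0, giving x = 4 — point (4, -3).
Check: every point annihilates each of the original generators.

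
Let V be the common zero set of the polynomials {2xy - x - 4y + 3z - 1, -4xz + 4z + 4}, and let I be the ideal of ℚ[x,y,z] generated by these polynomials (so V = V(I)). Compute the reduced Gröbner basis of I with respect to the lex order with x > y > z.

f_1 = 2xy - x - 4y + 3z - 1, LT = xy.
f_2 = -4xz + 4z + 4, LT = xz.

S(f_1,f_2): lcm = xyz. S = -½xz - yz + y + 3/2z² - ½z.
  leading term xz: subtract (⅛)·f_2 from -½xz - yz + y + 3/2z² - ½z → -yz + y + 3/2z² - z - ½
  leading term yz: no divisor's leading term divides it; move -yz to the remainder.
  leading term y: no divisor's leading term divides it; move y to the remainder.
  leading term z²: no divisor's leading term divides it; move 3/2z² to the remainder.
  leading term z: no divisor's leading term divides it; move -z to the remainder.
  leading term 1: no divisor's leading term divides it; move -½ to the remainder.
  remainder -yz + y + 3/2z² - z - ½ ≠ 0; add g_3 = -yz + y + 3/2z² - z - ½ to the basis.

The other S-polynomials (S(f_1,g_3), S(f_2,g_3)) all reduce to 0 modulo the current basis, so we have a Gröbner basis.

G = {xy - ½x - 2y + 3/2z - ½, xz - z - 1, yz - y - 3/2z² + z + ½}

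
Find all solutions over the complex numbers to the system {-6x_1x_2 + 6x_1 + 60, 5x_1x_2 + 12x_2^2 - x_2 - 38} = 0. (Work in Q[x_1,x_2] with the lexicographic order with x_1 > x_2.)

Compute a lex Gröbner basis by Buchberger's algorithm.
f_1 = -6x_1x_2 + 6x_1 + 60, LT = x_1x_2.
f_2 = 5x_1x_2 + 12x_2^2 - x_2 - 38, LT = x_1x_2.

S(f_1,f_2): lcm = x_1x_2. S = -x_1 - 12/5x_2^2 + 1/5x_2 - 12/5.
  reduce S modulo (f_1, f_2):
  remainder -x_1 - 12/5x_2^2 + 1/5x_2 - 12/5 ≠ 0; add h_3 = -x_1 - 12/5x_2^2 + 1/5x_2 - 12/5 to the basis.

S(f_1,h_3): lcm = x_1x_2. S = -x_1 - 12/5x_2^3 + 1/5x_2^2 - 12/5x_2 - 10.
  reduce S modulo (f_1, f_2, h_3):
  remainder -12/5x_2^3 + 13/5x_2^2 - 13/5x_2 - 38/5 ≠ 0; add h_4 = -12/5x_2^3 + 13/5x_2^2 - 13/5x_2 - 38/5 to the basis.

The other S-polynomials (S(f_2,h_3), S(f_1,h_4), S(f_2,h_4), S(h_3,h_4)) all reduce to 0 modulo the current basis, so we have a Gröbner basis.
Inter-reduce: drop elements whose leading term is divisible by another's, tail-reduce, and make monic.
Reduced Gröbner basis: {x_1 + 12/5x_2^2 - 1/5x_2 + 12/5, x_2^3 - 13/12x_2^2 + 13/12x_2 + 19/6}.

The lex basis is triangular: the last element involves only x_2. Solving x_2^3 - 13/12x_2^2 + 13/12x_2 + 19/6 = 0 gives x_2 ∈ {-1, 25/24 - sqrt(1199)*I/24, 25/24 + sqrt(1199)*I/24}; substituting each value into the earlier elements determines the remaining variables.
  x_2 = -1: the earlier basis element becomes x_1 + 5 = 0, giving x_1 = -5 — point (-5, -1).
  x_2 = 25/24 - sqrt(1199)*I/24: the earlier basis element becomes x_1 - 1/5 - sqrt(1199)*I/5 = 0, giving x_1 = 1/5 + sqrt(1199)*I/5 — point (1/5 + sqrt(1199)*I/5, 25/24 - sqrt(1199)*I/24).
  x_2 = 25/24 + sqrt(1199)*I/24: the earlier basis element becomes x_1 - 1/5 + sqrt(1199)*I/5 = 0, giving x_1 = 1/5 - sqrt(1199)*I/5 — point (1/5 - sqrt(1199)*I/5, 25/24 + sqrt(1199)*I/24).

{(-5, -1), (1/5 + sqrt(1199)*I/5, 25/24 - sqrt(1199)*I/24), (1/5 - sqrt(1199)*I/5, 25/24 + sqrt(1199)*I/24)}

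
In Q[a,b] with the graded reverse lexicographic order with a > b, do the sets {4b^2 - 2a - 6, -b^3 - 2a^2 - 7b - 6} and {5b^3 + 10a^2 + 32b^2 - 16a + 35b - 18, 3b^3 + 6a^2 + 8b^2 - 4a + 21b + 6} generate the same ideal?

Yes, the ideals are equal.

Equality of ideals is decidable: compute both reduced Gröbner bases (unique for the ordering) and check whether they agree.
Buchberger on the first generating set:
f_1 = 4b^2 - 2a - 6, LT = b^2.
f_2 = -b^3 - 2a^2 - 7b - 6, LT = b^3.

S(f_1,f_2): lcm = b^3. S = -2a^2 - 1/2ab - 17/2b - 6.
  leading term a^2: no divisor's leading term divides it; move -2a^2 to the remainder.
  leading term ab: no divisor's leading term divides it; move -1/2ab to the remainder.
  leading term b: no divisor's leading term divides it; move -17/2b to the remainder.
  leading term 1: no divisor's leading term divides it; move -6 to the remainder.
  remainder -2a^2 - 1/2ab - 17/2b - 6 ≠ 0; add g_3 = -2a^2 - 1/2ab - 17/2b - 6 to the basis.

The other S-polynomials (S(f_1,g_3), S(f_2,g_3)) all reduce to 0 modulo the current basis, so we have a Gröbner basis.
Inter-reduce: drop elements whose leading term is divisible by another's, tail-reduce, and make monic.
Reduced Gröbner basis: {a^2 + 1/4ab + 17/4b + 3, b^2 - 1/2a - 3/2}.

Buchberger on the second generating set:
h_1 = 5b^3 + 10a^2 + 32b^2 - 16a + 35b - 18, LT = b^3.
h_2 = 3b^3 + 6a^2 + 8b^2 - 4a + 21b + 6, LT = b^3.

S(h_1,h_2): lcm = b^3. S = 56/15b^2 - 28/15a - 28/5.
  leading term b^2: no divisor's leading term divides it; move 56/15b^2 to the remainder.
  leading term a: no divisor's leading term divides it; move -28/15a to the remainder.
  leading term 1: no divisor's leading term divides it; move -28/5 to the remainder.
  remainder 56/15b^2 - 28/15a - 28/5 ≠ 0; add k_3 = 56/15b^2 - 28/15a - 28/5 to the basis.

S(h_1,k_3): lcm = b^3. S = 2a^2 + 1/2ab + 32/5b^2 - 16/5a + 17/2b - 18/5.
  leading term a^2: no divisor's leading term divides it; move 2a^2 to the remainder.
  leading term ab: no divisor's leading term divides it; move 1/2ab to the remainder.
  leading term b^2: subtract (12/7)·k_3 from 32/5b^2 - 16/5a + 17/2b - 18/5 → 17/2b + 6
  leading term b: no divisor's leading term divides it; move 17/2b to the remainder.
  leading term 1: no divisor's leading term divides it; move 6 to the remainder.
  remainder 2a^2 + 1/2ab + 17/2b + 6 ≠ 0; add k_4 = 2a^2 + 1/2ab + 17/2b + 6 to the basis.

The other S-polynomials (S(h_2,k_3), S(h_1,k_4), S(h_2,k_4), S(k_3,k_4)) all reduce to 0 modulo the current basis, so we have a Gröbner basis.
Inter-reduce: drop elements whose leading term is divisible by another's, tail-reduce, and make monic.
Reduced Gröbner basis: {a^2 + 1/4ab + 17/4b + 3, b^2 - 1/2a - 3/2}.

The two bases agree; hence the ideals are identical.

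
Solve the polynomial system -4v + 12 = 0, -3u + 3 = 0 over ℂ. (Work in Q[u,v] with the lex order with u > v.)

Compute a lex Gröbner basis by Buchberger's algorithm.
f_1 = -4v + 12, LT = v.
f_2 = -3u + 3, LT = u.

The S-polynomials (S(f_1,f_2)) all reduce to 0 modulo the current basis, so we have a Gröbner basis.
Inter-reduce: drop elements whose leading term is divisible by another's, tail-reduce, and make monic.
Reduced Gröbner basis: {u - 1, v - 3}.

A lex Gröbner basis eliminates variables successively. Here v - 3 depends only on v, with roots {3}; lifting each root through the earlier basis elements recovers the full solutions.
  v = 3: the earlier basis element becomes u - 1 = 0, giving u = 1 — point (1, 3).
Check: every point annihilates each of the original generators.
This is the nonlinear analogue of row-reducing a linear system.

{(1, 3)}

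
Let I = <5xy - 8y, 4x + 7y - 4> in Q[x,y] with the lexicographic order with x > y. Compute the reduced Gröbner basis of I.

f_1 = 5xy - 8y, LT = xy.
f_2 = 4x + 7y - 4, LT = x.

S(f_1,f_2): lcm = xy. S = -\tfrac{7}{4}y^{2} - \tfrac{3}{5}y.
  leading term y^{2}: no divisor's leading term divides it; move -\tfrac{7}{4}y^{2} to the remainder.
  leading term y: no divisor's leading term divides it; move -\tfrac{3}{5}y to the remainder.
  remainder -\tfrac{7}{4}y^{2} - \tfrac{3}{5}y ≠ 0; add g_3 = -\tfrac{7}{4}y^{2} - \tfrac{3}{5}y to the basis.

S(f_1,g_3): lcm = xy^{2}. S = -\tfrac{12}{35}xy - \tfrac{8}{5}y^{2}.
  leading term xy: subtract (-\tfrac{12}{175})·f_1 from -\tfrac{12}{35}xy - \tfrac{8}{5}y^{2} → -\tfrac{8}{5}y^{2} - \tfrac{96}{175}y
  leading term y^{2}: subtract (\tfrac{32}{35})·g_3 from -\tfrac{8}{5}y^{2} - \tfrac{96}{175}y → 0
  remainder 0.

S(f_2,g_3): leading monomials are coprime, so the S-polynomial reduces to 0 (Buchberger's first criterion).
Every S-polynomial of the final basis reduces to 0, so we have a Gröbner basis.
Inter-reduce: drop elements whose leading term is divisible by another's, tail-reduce, and make monic.

G = {x + \tfrac{7}{4}y - 1, y^{2} + \tfrac{12}{35}y}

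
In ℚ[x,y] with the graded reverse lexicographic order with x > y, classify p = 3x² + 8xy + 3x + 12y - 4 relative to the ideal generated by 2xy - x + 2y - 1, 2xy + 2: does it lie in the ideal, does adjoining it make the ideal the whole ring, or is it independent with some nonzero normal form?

3x² + 8xy + 3x + 12y - 4 lies in I (it reduces to 0).

First compute the reduced Gröbner basis of I by Buchberger's algorithm.
f_1 = 2xy - x + 2y - 1, LT = xy.
f_2 = 2xy + 2, LT = xy.

S(f_1,f_2): lcm = xy. S = -½x + y - 3/2.
  leading term x: no divisor's leading term divides it; move -½x to the remainder.
  leading term y: no divisor's leading term divides it; move y to the remainder.
  leading term 1: no divisor's leading term divides it; move -3/2 to the remainder.
  remainder -½x + y - 3/2 ≠ 0; add h_3 = -½x + y - 3/2 to the basis.

S(f_1,h_3): lcm = xy. S = 2y² - ½x - 2y - ½.
  leading term y²: no divisor's leading term divides it; move 2y² to the remainder.
  leading term x: subtract (1)·h_3 from -½x - 2y - ½ → -3y + 1
  leading term y: no divisor's leading term divides it; move -3y to the remainder.
  leading term 1: no divisor's leading term divides it; move 1 to the remainder.
  remainder 2y² - 3y + 1 ≠ 0; add h_4 = 2y² - 3y + 1 to the basis.

S(f_2,h_3): lcm = xy. S = 2y² - 3y + 1.
  leading term y²: subtract (1)·h_4 from 2y² - 3y + 1 → 0
  remainder 0.

S(f_1,h_4): lcm = xy². S = xy + y² - ½x - ½y.
  leading term xy: subtract (½)·f_1 from xy + y² - ½x - ½y → y² - 3/2y + ½
  leading term y²: subtract (½)·h_4 from y² - 3/2y + ½ → 0
  remainder 0.

S(f_2,h_4): lcm = xy². S = 3/2xy - ½x + y.
  leading term xy: subtract (¾)·f_1 from 3/2xy - ½x + y → ¼x - ½y + ¾
  leading term x: subtract (-½)·h_3 from ¼x - ½y + ¾ → 0
  remainder 0.

S(h_3,h_4): leading monomials are coprime, so the S-polynomial reduces to 0 (Buchberger's first criterion).
Every S-polynomial of the final basis reduces to 0, so we have a Gröbner basis.
Inter-reduce: drop elements whose leading term is divisible by another's, tail-reduce, and make monic.
Reduced Gröbner basis: {y² - 3/2y + ½, x - 2y + 3}.
Label its elements g_1 = y² - 3/2y + ½, g_2 = x - 2y + 3.

Reduce p = 3x² + 8xy + 3x + 12y - 4 modulo G:
  leading term x²: subtract (3x)·g_2 from 3x² + 8xy + 3x + 12y - 4 → 14xy - 6x + 12y - 4
  leading term xy: subtract (14y)·g_2 from 14xy - 6x + 12y - 4 → 28y² - 6x - 30y - 4
  leading term y²: subtract (28)·g_1 from 28y² - 6x - 30y - 4 → -6x + 12y - 18
  leading term x: subtract (-6)·g_2 from -6x + 12y - 18 → 0
  normal form = 0.
Since the normal form is 0, p ∈ I.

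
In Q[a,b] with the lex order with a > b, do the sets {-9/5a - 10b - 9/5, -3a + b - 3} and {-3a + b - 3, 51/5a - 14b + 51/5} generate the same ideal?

Since reduced Gröbner bases are canonical representatives of ideals under a given ordering, it suffices to compute and compare them.
Buchberger on the first generating set:
f_1 = -9/5a - 10b - 9/5, LT = a.
f_2 = -3a + b - 3, LT = a.

S(f_1,f_2): lcm = a. S = 53/9b.
  reduce S modulo (f_1, f_2):
  remainder 53/9b ≠ 0; add g_3 = 53/9b to the basis.

The other S-polynomials (S(f_1,g_3), S(f_2,g_3)) all reduce to 0 modulo the current basis, so we have a Gröbner basis.
Inter-reduce: drop elements whose leading term is divisible by another's, tail-reduce, and make monic.
Reduced Gröbner basis: {a + 1, b}.

Buchberger on the second generating set:
h_1 = -3a + b - 3, LT = a.
h_2 = 51/5a - 14b + 51/5, LT = a.

S(h_1,h_2): lcm = a. S = 53/51b.
  reduce S modulo (h_1, h_2):
  remainder 53/51b ≠ 0; add k_3 = 53/51b to the basis.

The other S-polynomials (S(h_1,k_3), S(h_2,k_3)) all reduce to 0 modulo the current basis, so we have a Gröbner basis.
Inter-reduce: drop elements whose leading term is divisible by another's, tail-reduce, and make monic.
Reduced Gröbner basis: {a + 1, b}.

These coincide, so the ideals are equal.

Yes, the ideals are equal.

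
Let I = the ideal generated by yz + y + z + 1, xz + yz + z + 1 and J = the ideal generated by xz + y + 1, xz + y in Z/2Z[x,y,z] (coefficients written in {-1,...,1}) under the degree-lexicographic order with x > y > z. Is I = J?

No, the ideals differ.

Equality of ideals is decidable: compute both reduced Gröbner bases (unique for the ordering) and check whether they agree.
Buchberger on the first generating set:
f_1 = yz + y + z + 1, LT = yz.
f_2 = xz + yz + z + 1, LT = xz.

S(f_1,f_2): lcm = xyz. S = y^2z + xy + xz + yz + x + y.
  leading term y^2z: subtract (y)·f_1 from y^2z + xy + xz + yz + x + y → xy + xz + y^2 + x
  leading term xy: no divisor's leading term divides it; move xy to the remainder.
  leading term xz: subtract (1)·f_2 from xz + y^2 + x → y^2 + yz + x + z + 1
  leading term y^2: no divisor's leading term divides it; move y^2 to the remainder.
  leading term yz: subtract (1)·f_1 from yz + x + z + 1 → x + y
  leading term x: no divisor's leading term divides it; move x to the remainder.
  leading term y: no divisor's leading term divides it; move y to the remainder.
  remainder xy + y^2 + x + y ≠ 0; add g_3 = xy + y^2 + x + y to the basis.

S(f_1,g_3): lcm = xyz. S = y^2z + xy + yz + x.
  leading term y^2z: subtract (y)·f_1 from y^2z + xy + yz + x → xy + y^2 + x + y
  leading term xy: subtract (1)·g_3 from xy + y^2 + x + y → 0
  remainder 0.

S(f_2,g_3): lcm = xyz. S = xz + y.
  leading term xz: subtract (1)·f_2 from xz + y → yz + y + z + 1
  leading term yz: subtract (1)·f_1 from yz + y + z + 1 → 0
  remainder 0.

Every S-polynomial of the final basis reduces to 0, so we have a Gröbner basis.
Inter-reduce: drop elements whose leading term is divisible by another's, tail-reduce, and make monic.
Reduced Gröbner basis: {xy + y^2 + x + y, xz + y, yz + y + z + 1}.

Buchberger on the second generating set:
h_1 = xz + y + 1, LT = xz.
h_2 = xz + y, LT = xz.

S(h_1,h_2): lcm = xz. S = 1.
  leading term 1: no divisor's leading term divides it; move 1 to the remainder.
  remainder 1 ≠ 0; add k_3 = 1 to the basis.

S(h_1,k_3): leading monomials are coprime, so the S-polynomial reduces to 0 (Buchberger's first criterion).
S(h_2,k_3): leading monomials are coprime, so the S-polynomial reduces to 0 (Buchberger's first criterion).
Every S-polynomial of the final basis reduces to 0, so we have a Gröbner basis.
Inter-reduce: drop elements whose leading term is divisible by another's, tail-reduce, and make monic.
Reduced Gröbner basis: {1}.

The bases are distinct; the ideals are different.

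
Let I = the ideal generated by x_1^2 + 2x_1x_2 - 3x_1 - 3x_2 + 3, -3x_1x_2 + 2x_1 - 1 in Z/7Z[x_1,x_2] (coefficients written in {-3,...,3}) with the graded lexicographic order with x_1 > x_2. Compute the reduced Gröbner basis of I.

f_1 = x_1^2 + 2x_1x_2 - 3x_1 - 3x_2 + 3, LT = x_1^2.
f_2 = -3x_1x_2 + 2x_1 - 1, LT = x_1x_2.

S(f_1,f_2): lcm = x_1^2x_2. S = 2x_1x_2^2 + 3x_1^2 - 3x_1x_2 - 3x_2^2 + 2x_1 + 3x_2.
  leading term x_1x_2^2: subtract (-3x_2)·f_2 from 2x_1x_2^2 + 3x_1^2 - 3x_1x_2 - 3x_2^2 + 2x_1 + 3x_2 → 3x_1^2 + 3x_1x_2 - 3x_2^2 + 2x_1
  leading term x_1^2: subtract (3)·f_1 from 3x_1^2 + 3x_1x_2 - 3x_2^2 + 2x_1 → -3x_1x_2 - 3x_2^2 - 3x_1 + 2x_2 - 2
  leading term x_1x_2: subtract (1)·f_2 from -3x_1x_2 - 3x_2^2 - 3x_1 + 2x_2 - 2 → -3x_2^2 + 2x_1 + 2x_2 - 1
  leading term x_2^2: no divisor's leading term divides it; move -3x_2^2 to the remainder.
  leading term x_1: no divisor's leading term divides it; move 2x_1 to the remainder.
  leading term x_2: no divisor's leading term divides it; move 2x_2 to the remainder.
  leading term 1: no divisor's leading term divides it; move -1 to the remainder.
  remainder -3x_2^2 + 2x_1 + 2x_2 - 1 ≠ 0; add g_3 = -3x_2^2 + 2x_1 + 2x_2 - 1 to the basis.

The other S-polynomials (S(f_1,g_3), S(f_2,g_3)) all reduce to 0 modulo the current basis, so we have a Gröbner basis.

G = {x_1^2 + 3x_1 - 3x_2, x_1x_2 - 3x_1 - 2, x_2^2 - 3x_1 - 3x_2 - 2}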